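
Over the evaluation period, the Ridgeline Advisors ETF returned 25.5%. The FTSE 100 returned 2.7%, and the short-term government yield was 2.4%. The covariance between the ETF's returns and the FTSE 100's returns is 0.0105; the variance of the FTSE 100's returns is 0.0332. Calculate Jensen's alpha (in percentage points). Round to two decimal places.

23.01

β = Cov / Var = 0.0105 / 0.0332 = 0.3163
E[R] = Rf + β(Rm − Rf) = 2.4% + 0.3163 × (2.7% − 2.4%) = 2.4949%
α = Rp − E[R] = 25.5% − 2.4949% = 23.0051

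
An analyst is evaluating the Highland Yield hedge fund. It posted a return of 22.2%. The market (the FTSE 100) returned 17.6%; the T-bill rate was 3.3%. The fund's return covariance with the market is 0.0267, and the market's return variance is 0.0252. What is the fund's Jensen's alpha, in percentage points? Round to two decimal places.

β = Cov / Var = 0.0267 / 0.0252 = 1.0595
E[R] = Rf + β(Rm − Rf) = 3.3% + 1.0595 × (17.6% − 3.3%) = 18.4509%
α = Rp − E[R] = 22.2% − 18.4509% = 3.7491

3.75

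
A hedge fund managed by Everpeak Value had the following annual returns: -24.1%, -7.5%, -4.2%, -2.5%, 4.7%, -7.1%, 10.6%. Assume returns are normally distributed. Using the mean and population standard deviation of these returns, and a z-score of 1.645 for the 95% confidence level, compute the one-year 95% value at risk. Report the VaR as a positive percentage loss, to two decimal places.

Mean return μ = -30.10 / 7 = -4.3000%
Population σ = √[Σ(r − μ)² / 7] = √[716.3800 / 7] = √102.3400 = 10.1163%
VaR = −(μ − z·σ) = −(-4.3000 − 1.645 × 10.1163) = −(-20.9413) = 20.9413%

20.94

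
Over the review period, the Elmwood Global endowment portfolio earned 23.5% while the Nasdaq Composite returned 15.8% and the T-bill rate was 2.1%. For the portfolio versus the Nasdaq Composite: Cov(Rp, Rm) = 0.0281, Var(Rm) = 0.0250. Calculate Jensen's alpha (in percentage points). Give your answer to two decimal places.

β = Cov / Var = 0.0281 / 0.0250 = 1.1240
E[R] = Rf + β(Rm − Rf) = 2.1% + 1.1240 × (15.8% − 2.1%) = 17.4988%
α = Rp − E[R] = 23.5% − 17.4988% = 6.0012

6.00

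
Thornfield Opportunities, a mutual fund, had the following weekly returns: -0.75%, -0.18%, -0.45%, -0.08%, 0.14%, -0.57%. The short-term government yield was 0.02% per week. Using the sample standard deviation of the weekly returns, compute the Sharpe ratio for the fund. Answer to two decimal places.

-1.01

Mean return r̄ = -1.890 / 6 = -0.3150%
Σ(r − r̄)² = (-0.75 − (-0.3150))² + (-0.18 − (-0.3150))² + … = 0.5530
sample σ = √(0.5530 / 5) = √0.1106 = 0.3326%
Sharpe = (r̄ − rf) / σ = (-0.3150 − 0.02) / 0.3326 = -0.3350 / 0.3326 = -1.0072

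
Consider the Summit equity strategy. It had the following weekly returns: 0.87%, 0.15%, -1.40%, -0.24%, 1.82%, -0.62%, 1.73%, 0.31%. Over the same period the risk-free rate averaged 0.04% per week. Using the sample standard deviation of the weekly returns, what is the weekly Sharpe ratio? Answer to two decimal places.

Mean return μ = 2.620 / 8 = 0.3275%
Σ(r − μ)² = (0.87 − 0.3275)² + (0.15 − 0.3275)² + … = 8.7248
sample σ = √(8.7248 / 7) = √1.2464 = 1.1164%
Sharpe = (μ − rf) / σ = (0.3275 − 0.04) / 1.1164 = 0.2875 / 1.1164 = 0.2575

0.26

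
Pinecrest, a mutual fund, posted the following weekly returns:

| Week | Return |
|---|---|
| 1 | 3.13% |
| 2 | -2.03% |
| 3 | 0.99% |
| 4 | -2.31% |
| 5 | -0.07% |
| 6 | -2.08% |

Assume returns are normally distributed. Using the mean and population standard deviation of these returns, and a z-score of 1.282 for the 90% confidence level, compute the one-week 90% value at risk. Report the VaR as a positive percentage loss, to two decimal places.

2.94

r̄ = (3.13 − 2.03 + 0.99 − 2.31 − 0.07 − 2.08) / 6 = -0.3950%
Σ(r − r̄)² = (3.13 − (-0.3950))² + (-2.03 − (-0.3950))² + (0.99 − (-0.3950))² + … = 23.6292
σ = √[23.6292 / 6] = 1.9845%
VaR = −(r̄ − z·σ) = −(-0.3950 − 1.282 × 1.9845) = −(-2.9391) = 2.9391%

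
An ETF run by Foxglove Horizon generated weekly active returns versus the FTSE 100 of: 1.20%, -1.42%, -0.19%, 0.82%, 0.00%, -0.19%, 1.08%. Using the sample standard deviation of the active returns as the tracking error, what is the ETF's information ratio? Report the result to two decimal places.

r̄ = (1.2 − 1.42 − 0.19 + 0.82 + 0 − 0.19 + 1.08) / 7 = 1.300 / 7 = 0.1857%
Σ(r − r̄)² = (1.2 − 0.1857)² + (-1.42 − 0.1857)² + (-0.19 − 0.1857)² + … = 5.1260
σ = √[5.1260 / 6] = 0.9243%
IR = r̄ / tracking error = 0.1857 / 0.9243 = 0.2009

0.20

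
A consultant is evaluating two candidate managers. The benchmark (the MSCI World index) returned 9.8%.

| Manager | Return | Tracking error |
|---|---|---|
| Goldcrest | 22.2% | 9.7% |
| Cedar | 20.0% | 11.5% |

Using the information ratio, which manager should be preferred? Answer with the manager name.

Goldcrest

Goldcrest: IR = (22.2% − 9.8%) / 9.7% = 1.278
Cedar: IR = (20.0% − 9.8%) / 11.5% = 0.887
Highest: Goldcrest (1.278).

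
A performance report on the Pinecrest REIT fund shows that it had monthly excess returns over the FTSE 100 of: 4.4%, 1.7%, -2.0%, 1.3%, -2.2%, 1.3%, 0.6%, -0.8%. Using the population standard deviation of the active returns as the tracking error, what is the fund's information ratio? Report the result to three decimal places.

μ = (4.4 + 1.7 − 2 + 1.3 − 2.2 + 1.3 + 0.6 − 0.8) / 8 = 4.30 / 8 = 0.5375%
Σ(r − μ)² = (4.4 − 0.5375)² + (1.7 − 0.5375)² + (-2 − 0.5375)² + … = 33.1588
population σ = √(33.1588 / 8) = √4.1449 = 2.0359%
IR = μ / tracking error = 0.5375 / 2.0359 = 0.2640

0.264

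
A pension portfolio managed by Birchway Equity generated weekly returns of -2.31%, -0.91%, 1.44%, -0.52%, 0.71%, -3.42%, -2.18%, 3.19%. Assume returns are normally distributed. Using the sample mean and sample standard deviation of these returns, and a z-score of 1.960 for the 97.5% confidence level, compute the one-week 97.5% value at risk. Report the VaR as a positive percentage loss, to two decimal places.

4.80

Mean return μ = -4.000 / 8 = -0.5000%
Σ(r − μ)² = (-2.31 − (-0.5000))² + (-0.91 − (-0.5000))² + (1.44 − (-0.5000))² + … = 33.6372
σ = √[33.6372 / 7] = 2.1921%
VaR = −(μ − z·σ) = −(-0.5000 − 1.960 × 2.1921) = −(-4.7965) = 4.7965%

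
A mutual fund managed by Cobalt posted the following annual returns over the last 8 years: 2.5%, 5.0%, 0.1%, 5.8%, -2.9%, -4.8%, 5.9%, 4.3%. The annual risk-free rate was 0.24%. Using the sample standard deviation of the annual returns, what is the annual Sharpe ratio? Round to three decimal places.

Mean return μ = 15.90 / 8 = 1.9875%
Σ(r − μ)² = 118.0488; sample σ = √(118.0488/7) = 4.1066%
Sharpe = (μ − rf) / σ = (1.9875 − 0.24) / 4.1066 = 1.7475 / 4.1066 = 0.4255

0.426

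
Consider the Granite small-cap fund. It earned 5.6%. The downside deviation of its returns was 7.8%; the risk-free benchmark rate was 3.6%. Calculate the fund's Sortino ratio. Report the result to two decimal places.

Sortino = (Rp − Rf) / σd = (5.6% − 3.6%) / 7.8% = 2.00% / 7.8% = 0.2564

0.26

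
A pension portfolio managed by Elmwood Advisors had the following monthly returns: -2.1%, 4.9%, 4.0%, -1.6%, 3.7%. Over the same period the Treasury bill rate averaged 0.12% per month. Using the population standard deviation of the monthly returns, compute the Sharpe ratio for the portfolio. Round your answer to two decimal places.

Mean return r̄ = 8.90 / 5 = 1.7800%
Σ(r − r̄)² = 44.8280; population σ = √(44.8280/5) = 2.9943%
Sharpe = (r̄ − rf) / σ = (1.7800 − 0.12) / 2.9943 = 1.6600 / 2.9943 = 0.5544

0.55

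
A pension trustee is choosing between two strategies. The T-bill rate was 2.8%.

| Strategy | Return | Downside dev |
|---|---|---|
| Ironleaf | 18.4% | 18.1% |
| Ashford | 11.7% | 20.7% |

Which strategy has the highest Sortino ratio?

Ironleaf

Ironleaf: Sortino ratio = (18.4% − 2.8%) / 18.1% = 0.862
Ashford: Sortino ratio = (11.7% − 2.8%) / 20.7% = 0.430
Highest: Ironleaf (0.862).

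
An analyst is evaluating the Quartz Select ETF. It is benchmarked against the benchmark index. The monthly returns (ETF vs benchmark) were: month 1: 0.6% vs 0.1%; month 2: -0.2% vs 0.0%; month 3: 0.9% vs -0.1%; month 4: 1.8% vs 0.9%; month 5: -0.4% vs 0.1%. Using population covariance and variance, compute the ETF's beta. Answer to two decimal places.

r̄p = 0.5400%,  r̄m = 0.2000%
Cov = Σ(rp − r̄p)(rm − r̄m) / 5 = 0.2020
Var(rm) = Σ(rm − r̄m)² / 5 = 0.1280
β = Cov / Var = 0.2020 / 0.1280 = 1.5781

1.58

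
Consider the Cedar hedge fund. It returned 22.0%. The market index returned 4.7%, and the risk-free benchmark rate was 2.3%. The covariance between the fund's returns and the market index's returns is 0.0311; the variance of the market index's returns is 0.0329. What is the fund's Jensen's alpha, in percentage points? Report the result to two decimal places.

β = Cov / Var = 0.0311 / 0.0329 = 0.9453
E[R] = Rf + β(Rm − Rf) = 2.3% + 0.9453 × (4.7% − 2.3%) = 4.5687%
α = Rp − E[R] = 22.0% − 4.5687% = 17.4313

17.43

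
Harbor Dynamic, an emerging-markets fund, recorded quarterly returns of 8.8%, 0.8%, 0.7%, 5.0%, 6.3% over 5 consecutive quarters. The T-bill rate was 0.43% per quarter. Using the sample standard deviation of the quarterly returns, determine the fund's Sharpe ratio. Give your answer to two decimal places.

μ = (8.8 + 0.8 + 0.7 + 5 + 6.3) / 5 = 4.3200%
Sample σ = √[Σ(r − μ)² / 4] = √[49.9480 / 4] = √12.4870 = 3.5337%
Sharpe = (μ − rf) / σ = (4.3200 − 0.43) / 3.5337 = 3.8900 / 3.5337 = 1.1008

1.10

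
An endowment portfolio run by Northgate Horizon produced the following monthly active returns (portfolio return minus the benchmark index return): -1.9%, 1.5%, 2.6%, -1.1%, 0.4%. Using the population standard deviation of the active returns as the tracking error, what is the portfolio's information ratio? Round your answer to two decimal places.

0.18

Mean return r̄ = 1.50 / 5 = 0.3000%
Population σ = √[Σ(r − r̄)² / 5] = √[13.5400 / 5] = √2.7080 = 1.6456%
IR = r̄ / tracking error = 0.3000 / 1.6456 = 0.1823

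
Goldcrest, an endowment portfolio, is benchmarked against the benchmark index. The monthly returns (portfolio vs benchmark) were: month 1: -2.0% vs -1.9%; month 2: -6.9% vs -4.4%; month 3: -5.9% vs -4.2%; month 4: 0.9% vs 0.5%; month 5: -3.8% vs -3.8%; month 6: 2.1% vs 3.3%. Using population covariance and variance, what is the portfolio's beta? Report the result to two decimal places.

1.12

r̄p = -2.6000%,  r̄m = -1.7500%
Cov = Σ(rp − r̄p)(rm − r̄m) / 6 = 8.9100
Var(rm) = Σ(rm − r̄m)² / 6 = 7.9692
β = Cov / Var = 8.9100 / 7.9692 = 1.1181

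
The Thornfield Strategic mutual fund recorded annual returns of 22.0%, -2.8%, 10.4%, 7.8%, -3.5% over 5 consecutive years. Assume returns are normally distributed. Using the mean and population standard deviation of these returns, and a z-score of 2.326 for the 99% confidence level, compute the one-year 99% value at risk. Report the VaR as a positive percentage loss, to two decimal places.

15.12

μ = (22 − 2.8 + 10.4 + 7.8 − 3.5) / 5 = 6.7800%
Σ(r − μ)² = (22 − 6.7800)² + (-2.8 − 6.7800)² + (10.4 − 6.7800)² + … = 443.2480
population σ = √(443.2480 / 5) = √88.6496 = 9.4154%
VaR = −(μ − z·σ) = −(6.7800 − 2.326 × 9.4154) = −(-15.1202) = 15.1202%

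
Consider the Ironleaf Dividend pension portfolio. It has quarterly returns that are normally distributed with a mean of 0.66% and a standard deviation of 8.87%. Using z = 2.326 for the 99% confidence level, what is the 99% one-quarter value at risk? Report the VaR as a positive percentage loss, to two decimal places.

VaR (as % loss) = −(μ − z·σ) = −(0.66% − 2.326 × 8.87%) = −(-19.97162%) = 19.97162%

19.97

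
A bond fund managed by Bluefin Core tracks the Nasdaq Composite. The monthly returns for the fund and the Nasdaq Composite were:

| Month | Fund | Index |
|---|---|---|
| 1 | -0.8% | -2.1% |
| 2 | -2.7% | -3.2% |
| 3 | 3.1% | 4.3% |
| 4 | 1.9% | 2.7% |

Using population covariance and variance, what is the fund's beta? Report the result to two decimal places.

r̄p = 0.3750%,  r̄m = 0.4250%
Cov = Σ(rp − r̄p)(rm − r̄m) / 4 = 7.0356
Var(rm) = Σ(rm − r̄m)² / 4 = 9.9269
β = Cov / Var = 7.0356 / 9.9269 = 0.7087

0.71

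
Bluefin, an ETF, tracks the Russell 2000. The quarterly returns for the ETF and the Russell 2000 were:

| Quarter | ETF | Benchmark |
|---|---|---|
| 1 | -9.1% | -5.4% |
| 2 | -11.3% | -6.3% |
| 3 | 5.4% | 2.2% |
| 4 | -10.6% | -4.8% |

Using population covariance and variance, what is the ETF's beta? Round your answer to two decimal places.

2.01

r̄p = -6.4000%,  r̄m = -3.5750%
Cov = Σ(rp − r̄p)(rm − r̄m) / 4 = 22.8925
Var(rm) = Σ(rm − r̄m)² / 4 = 11.4019
β = Cov / Var = 22.8925 / 11.4019 = 2.0078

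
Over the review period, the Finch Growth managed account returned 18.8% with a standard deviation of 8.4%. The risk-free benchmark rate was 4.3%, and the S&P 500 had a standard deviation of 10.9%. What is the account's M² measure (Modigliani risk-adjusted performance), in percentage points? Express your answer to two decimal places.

23.12

Sharpe = (Rp − Rf) / σp = (18.8% − 4.3%) / 8.4% = 1.7262
M² = Rf + Sharpe × σm = 4.3% + 1.7262 × 10.9% = 23.1156%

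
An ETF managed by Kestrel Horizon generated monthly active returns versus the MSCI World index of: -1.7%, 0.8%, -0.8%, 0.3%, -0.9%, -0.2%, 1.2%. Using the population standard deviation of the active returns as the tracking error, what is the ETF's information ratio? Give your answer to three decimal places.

Mean return r̄ = -1.30 / 7 = -0.1857%
Σ(r − r̄)² = (-1.7 − (-0.1857))² + (0.8 − (-0.1857))² + (-0.8 − (-0.1857))² + … = 6.3086
σ = √[6.3086 / 7] = 0.9493%
IR = r̄ / tracking error = -0.1857 / 0.9493 = -0.1956

-0.196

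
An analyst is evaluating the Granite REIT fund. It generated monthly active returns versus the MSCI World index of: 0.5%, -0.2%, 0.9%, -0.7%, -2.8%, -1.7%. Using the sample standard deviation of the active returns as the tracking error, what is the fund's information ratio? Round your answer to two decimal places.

Mean return r̄ = -4.00 / 6 = -0.6667%
Σ(r − r̄)² = 9.6533; sample σ = √(9.6533/5) = 1.3895%
IR = r̄ / tracking error = -0.6667 / 1.3895 = -0.4798

-0.48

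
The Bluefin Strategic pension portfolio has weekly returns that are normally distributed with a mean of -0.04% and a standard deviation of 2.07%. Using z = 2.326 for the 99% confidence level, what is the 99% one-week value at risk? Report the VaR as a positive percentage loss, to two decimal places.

4.85

VaR (as % loss) = −(μ − z·σ) = −(-0.04% − 2.326 × 2.07%) = −(-4.85482%) = 4.85482%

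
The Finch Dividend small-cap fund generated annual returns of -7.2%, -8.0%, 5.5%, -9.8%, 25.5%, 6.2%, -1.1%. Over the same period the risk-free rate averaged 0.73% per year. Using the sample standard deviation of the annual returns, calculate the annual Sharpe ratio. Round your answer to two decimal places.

r̄ = (-7.2 − 8 + 5.5 − 9.8 + 25.5 + 6.2 − 1.1) / 7 = 1.5857%
Σ(r − r̄)² = 914.4286; sample σ = √(914.4286/6) = 12.3452%
Sharpe = (r̄ − rf) / σ = (1.5857 − 0.73) / 12.3452 = 0.8557 / 12.3452 = 0.0693

0.07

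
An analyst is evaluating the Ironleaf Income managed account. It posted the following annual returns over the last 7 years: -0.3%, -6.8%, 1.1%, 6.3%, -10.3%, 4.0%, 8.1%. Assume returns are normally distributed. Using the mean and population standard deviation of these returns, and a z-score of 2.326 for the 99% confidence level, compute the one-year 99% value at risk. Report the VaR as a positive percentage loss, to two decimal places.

r̄ = (-0.3 − 6.8 + 1.1 + 6.3 − 10.3 + 4 + 8.1) / 7 = 2.10 / 7 = 0.3000%
Σ(r − r̄)² = 274.3000; population σ = √(274.3000/7) = 6.2598%
VaR = −(r̄ − z·σ) = −(0.3000 − 2.326 × 6.2598) = −(-14.2603) = 14.2603%

14.26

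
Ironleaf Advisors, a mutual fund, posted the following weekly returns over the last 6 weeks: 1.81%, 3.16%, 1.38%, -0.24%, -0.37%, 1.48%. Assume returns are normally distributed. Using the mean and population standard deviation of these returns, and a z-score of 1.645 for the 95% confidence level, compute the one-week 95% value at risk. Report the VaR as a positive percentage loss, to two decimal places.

0.80

r̄ = (1.81 + 3.16 + 1.38 − 0.24 − 0.37 + 1.48) / 6 = 7.220 / 6 = 1.2033%
Population std dev = √[8.8629 / 6] = 1.2154%
VaR = −(r̄ − z·σ) = −(1.2033 − 1.645 × 1.2154) = −(-0.7960) = 0.7960%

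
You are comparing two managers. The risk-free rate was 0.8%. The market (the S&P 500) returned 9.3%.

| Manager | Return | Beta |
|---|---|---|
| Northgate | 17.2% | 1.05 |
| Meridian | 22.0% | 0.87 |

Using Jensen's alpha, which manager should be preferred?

Northgate: α = 17.2% − [0.8% + 1.05 × (9.3% − 0.8%)] = 7.475
Meridian: α = 22.0% − [0.8% + 0.87 × (9.3% − 0.8%)] = 13.805
Highest: Meridian (13.805).

Meridian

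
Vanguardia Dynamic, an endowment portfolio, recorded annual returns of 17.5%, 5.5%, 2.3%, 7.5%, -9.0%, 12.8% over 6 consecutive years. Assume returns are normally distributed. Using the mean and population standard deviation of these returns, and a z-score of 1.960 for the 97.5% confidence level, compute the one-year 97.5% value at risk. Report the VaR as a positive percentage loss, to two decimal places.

r̄ = (17.5 + 5.5 + 2.3 + 7.5 − 9 + 12.8) / 6 = 6.1000%
Population σ = √[Σ(r − r̄)² / 6] = √[419.6200 / 6] = √69.9367 = 8.3628%
VaR = −(r̄ − z·σ) = −(6.1000 − 1.960 × 8.3628) = −(-10.2911) = 10.2911%

10.29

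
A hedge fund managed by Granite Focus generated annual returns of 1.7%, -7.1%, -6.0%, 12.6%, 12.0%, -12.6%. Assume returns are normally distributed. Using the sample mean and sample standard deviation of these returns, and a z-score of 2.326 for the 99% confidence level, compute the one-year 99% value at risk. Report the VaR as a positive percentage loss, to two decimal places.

μ = (1.7 − 7.1 − 6 + 12.6 + 12 − 12.6) / 6 = 0.1000%
Sample σ = √[Σ(r − μ)² / 5] = √[550.7600 / 5] = √110.1520 = 10.4953%
VaR = −(μ − z·σ) = −(0.1000 − 2.326 × 10.4953) = −(-24.3121) = 24.3121%

24.31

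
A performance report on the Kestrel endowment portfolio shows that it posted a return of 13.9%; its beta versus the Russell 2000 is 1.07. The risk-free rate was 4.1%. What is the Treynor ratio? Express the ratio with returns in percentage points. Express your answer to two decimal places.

Treynor = (Rp − Rf) / β = (13.9% − 4.1%) / 1.07 = 9.80 / 1.07 = 9.1589

9.16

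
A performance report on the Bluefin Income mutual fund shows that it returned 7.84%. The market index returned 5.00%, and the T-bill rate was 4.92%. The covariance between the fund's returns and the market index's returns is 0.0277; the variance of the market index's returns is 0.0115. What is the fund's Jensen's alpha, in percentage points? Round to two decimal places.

β = Cov / Var = 0.0277 / 0.0115 = 2.4087
E[R] = Rf + β(Rm − Rf) = 4.92% + 2.4087 × (5.00% − 4.92%) = 5.1127%
α = Rp − E[R] = 7.84% − 5.1127% = 2.7273

2.73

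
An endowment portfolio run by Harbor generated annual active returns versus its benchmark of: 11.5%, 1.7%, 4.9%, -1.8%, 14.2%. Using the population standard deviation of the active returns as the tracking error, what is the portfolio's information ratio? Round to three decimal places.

1.022

r̄ = (11.5 + 1.7 + 4.9 − 1.8 + 14.2) / 5 = 30.50 / 5 = 6.1000%
Population σ = √[Σ(r − r̄)² / 5] = √[177.9800 / 5] = √35.5960 = 5.9662%
IR = r̄ / tracking error = 6.1000 / 5.9662 = 1.0224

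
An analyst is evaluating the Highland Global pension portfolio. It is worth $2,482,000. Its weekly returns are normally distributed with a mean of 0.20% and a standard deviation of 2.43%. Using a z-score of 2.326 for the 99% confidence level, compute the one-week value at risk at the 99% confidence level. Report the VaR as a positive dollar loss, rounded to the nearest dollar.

Return at the 99% tail: μ − z·σ = 0.20% − 2.326 × 2.43% = 0.2 − 5.65218 = -5.45218%
VaR = −(-5.45218%) × $2,482,000 = 5.45218% × $2,482,000 = $135,323

$135,323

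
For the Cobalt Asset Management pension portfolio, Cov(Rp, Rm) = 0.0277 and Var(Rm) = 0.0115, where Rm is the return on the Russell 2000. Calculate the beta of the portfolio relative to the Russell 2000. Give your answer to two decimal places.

β = Cov(Rp, Rm) / Var(Rm) = 0.0277 / 0.0115 = 2.4087

2.41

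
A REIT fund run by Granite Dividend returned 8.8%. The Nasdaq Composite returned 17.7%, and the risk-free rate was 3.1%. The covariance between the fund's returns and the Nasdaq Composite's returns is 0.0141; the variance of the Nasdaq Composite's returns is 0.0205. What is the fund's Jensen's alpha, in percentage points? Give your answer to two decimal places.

β = Cov / Var = 0.0141 / 0.0205 = 0.6878
E[R] = Rf + β(Rm − Rf) = 3.1% + 0.6878 × (17.7% − 3.1%) = 13.1419%
α = Rp − E[R] = 8.8% − 13.1419% = -4.3419

-4.34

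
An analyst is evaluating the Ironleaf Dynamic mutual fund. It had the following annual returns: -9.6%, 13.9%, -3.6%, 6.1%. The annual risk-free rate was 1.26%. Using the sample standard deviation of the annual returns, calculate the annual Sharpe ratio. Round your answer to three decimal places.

0.042

Mean return r̄ = 6.80 / 4 = 1.7000%
Σ(r − r̄)² = (-9.6 − 1.7000)² + (13.9 − 1.7000)² + … = 323.9800
σ = √[323.9800 / 3] = 10.3920%
Sharpe = (r̄ − rf) / σ = (1.7000 − 1.26) / 10.3920 = 0.4400 / 10.3920 = 0.0423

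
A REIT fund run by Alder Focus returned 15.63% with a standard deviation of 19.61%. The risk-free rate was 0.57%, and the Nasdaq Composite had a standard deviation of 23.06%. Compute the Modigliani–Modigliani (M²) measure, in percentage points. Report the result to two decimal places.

Sharpe = (Rp − Rf) / σp = (15.63% − 0.57%) / 19.61% = 0.7680
M² = Rf + Sharpe × σm = 0.57% + 0.7680 × 23.06% = 18.2801%

18.28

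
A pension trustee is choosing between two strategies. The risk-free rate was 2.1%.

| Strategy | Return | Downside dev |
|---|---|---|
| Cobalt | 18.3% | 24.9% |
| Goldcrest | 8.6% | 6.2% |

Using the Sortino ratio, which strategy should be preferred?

Goldcrest

Cobalt: Sortino ratio = (18.3% − 2.1%) / 24.9% = 0.651
Goldcrest: Sortino ratio = (8.6% − 2.1%) / 6.2% = 1.048
Highest: Goldcrest (1.048).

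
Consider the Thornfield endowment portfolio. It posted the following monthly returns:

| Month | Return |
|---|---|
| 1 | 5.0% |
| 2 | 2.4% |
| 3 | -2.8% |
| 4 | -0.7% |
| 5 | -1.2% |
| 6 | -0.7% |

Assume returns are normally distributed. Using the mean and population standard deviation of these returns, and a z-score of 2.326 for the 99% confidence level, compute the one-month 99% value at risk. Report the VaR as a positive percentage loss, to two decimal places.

Mean return r̄ = 2.00 / 6 = 0.3333%
Population σ = √[Σ(r − r̄)² / 6] = √[40.3533 / 6] = √6.7256 = 2.5934%
VaR = −(r̄ − z·σ) = −(0.3333 − 2.326 × 2.5934) = −(-5.6989) = 5.6989%

5.70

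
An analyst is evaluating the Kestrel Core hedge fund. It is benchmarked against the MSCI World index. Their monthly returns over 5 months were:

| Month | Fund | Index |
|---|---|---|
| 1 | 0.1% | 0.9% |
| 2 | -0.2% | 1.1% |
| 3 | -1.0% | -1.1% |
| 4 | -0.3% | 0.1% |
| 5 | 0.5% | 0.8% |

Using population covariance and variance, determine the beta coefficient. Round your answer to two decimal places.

r̄p = -0.1800%,  r̄m = 0.3600%
Cov = Σ(rp − r̄p)(rm − r̄m) / 5 = 0.3328
Var(rm) = Σ(rm − r̄m)² / 5 = 0.6464
β = Cov / Var = 0.3328 / 0.6464 = 0.5149

0.51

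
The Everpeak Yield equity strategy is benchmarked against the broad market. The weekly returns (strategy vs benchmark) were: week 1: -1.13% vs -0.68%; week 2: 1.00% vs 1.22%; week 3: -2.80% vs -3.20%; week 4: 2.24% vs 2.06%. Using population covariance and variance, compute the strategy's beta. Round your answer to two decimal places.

r̄p = -0.1725%,  r̄m = -0.1500%
Cov = Σ(rp − r̄p)(rm − r̄m) / 4 = 3.8648
Var(rm) = Σ(rm − r̄m)² / 4 = 4.0861
β = Cov / Var = 3.8648 / 4.0861 = 0.9458

0.95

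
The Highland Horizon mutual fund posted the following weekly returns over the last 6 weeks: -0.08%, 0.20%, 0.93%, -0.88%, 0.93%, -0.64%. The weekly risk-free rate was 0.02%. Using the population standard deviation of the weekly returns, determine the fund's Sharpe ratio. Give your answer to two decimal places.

r̄ = (-0.08 + 0.2 + 0.93 − 0.88 + 0.93 − 0.64) / 6 = 0.0767%
Population σ = √[Σ(r − r̄)² / 6] = √[2.9249 / 6] = √0.4875 = 0.6982%
Sharpe = (r̄ − rf) / σ = (0.0767 − 0.02) / 0.6982 = 0.0567 / 0.6982 = 0.0812

0.08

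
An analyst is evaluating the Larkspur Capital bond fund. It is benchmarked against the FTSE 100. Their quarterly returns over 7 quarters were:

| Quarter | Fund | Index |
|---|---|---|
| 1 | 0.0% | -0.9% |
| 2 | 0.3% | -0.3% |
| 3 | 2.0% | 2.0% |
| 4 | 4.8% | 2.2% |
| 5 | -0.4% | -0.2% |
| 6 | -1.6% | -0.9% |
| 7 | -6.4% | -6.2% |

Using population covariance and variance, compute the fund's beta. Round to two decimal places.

1.18

r̄p = -0.1857%,  r̄m = -0.6143%
Cov = Σ(rp − r̄p)(rm − r̄m) / 7 = 7.8388
Var(rm) = Σ(rm − r̄m)² / 7 = 6.6269
β = Cov / Var = 7.8388 / 6.6269 = 1.1829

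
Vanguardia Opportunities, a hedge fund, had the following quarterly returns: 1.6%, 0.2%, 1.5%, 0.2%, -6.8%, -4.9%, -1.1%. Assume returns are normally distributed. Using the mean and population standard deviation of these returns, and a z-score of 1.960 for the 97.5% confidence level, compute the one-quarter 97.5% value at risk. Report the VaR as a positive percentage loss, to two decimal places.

r̄ = (1.6 + 0.2 + 1.5 + 0.2 − 6.8 − 4.9 − 1.1) / 7 = -9.30 / 7 = -1.3286%
Population σ = √[Σ(r − r̄)² / 7] = √[63.9943 / 7] = √9.1420 = 3.0236%
VaR = −(r̄ − z·σ) = −(-1.3286 − 1.960 × 3.0236) = −(-7.2549) = 7.2549%

7.25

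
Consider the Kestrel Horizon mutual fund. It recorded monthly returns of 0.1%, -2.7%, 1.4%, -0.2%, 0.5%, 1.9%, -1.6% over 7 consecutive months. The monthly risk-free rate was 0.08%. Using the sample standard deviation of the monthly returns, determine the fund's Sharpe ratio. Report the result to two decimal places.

-0.10

Mean return μ = -0.60 / 7 = -0.0857%
Σ(r − μ)² = (0.1 − (-0.0857))² + (-2.7 − (-0.0857))² + (1.4 − (-0.0857))² + … = 15.6686
σ = √[15.6686 / 6] = 1.6160%
Sharpe = (μ − rf) / σ = (-0.0857 − 0.08) / 1.6160 = -0.1657 / 1.6160 = -0.1025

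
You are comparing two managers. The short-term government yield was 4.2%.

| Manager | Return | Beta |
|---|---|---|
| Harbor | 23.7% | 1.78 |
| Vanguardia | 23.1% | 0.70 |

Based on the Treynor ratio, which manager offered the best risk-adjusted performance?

Harbor: Treynor = (23.7% − 4.2%) / 1.78 = 10.955
Vanguardia: Treynor = (23.1% − 4.2%) / 0.70 = 27.000
Highest: Vanguardia (27.000).

Vanguardia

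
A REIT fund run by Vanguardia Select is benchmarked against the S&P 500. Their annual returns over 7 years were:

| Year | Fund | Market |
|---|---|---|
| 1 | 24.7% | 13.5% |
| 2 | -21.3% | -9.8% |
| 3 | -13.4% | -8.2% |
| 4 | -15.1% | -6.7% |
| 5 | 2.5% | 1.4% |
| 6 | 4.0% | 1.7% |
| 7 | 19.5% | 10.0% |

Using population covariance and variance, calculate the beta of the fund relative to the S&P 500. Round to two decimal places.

r̄p = 0.1286%,  r̄m = 0.2714%
Cov = Σ(rp − r̄p)(rm − r̄m) / 7 = 136.8994
Var(rm) = Σ(rm − r̄m)² / 7 = 70.6792
β = Cov / Var = 136.8994 / 70.6792 = 1.9369

1.94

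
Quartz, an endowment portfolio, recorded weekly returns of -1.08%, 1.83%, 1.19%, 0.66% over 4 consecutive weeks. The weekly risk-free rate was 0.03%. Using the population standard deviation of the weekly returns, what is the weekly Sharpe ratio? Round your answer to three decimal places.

r̄ = (-1.08 + 1.83 + 1.19 + 0.66) / 4 = 2.600 / 4 = 0.6500%
Population std dev = √[4.6770 / 4] = 1.0813%
Sharpe = (r̄ − rf) / σ = (0.6500 − 0.03) / 1.0813 = 0.6200 / 1.0813 = 0.5734

0.573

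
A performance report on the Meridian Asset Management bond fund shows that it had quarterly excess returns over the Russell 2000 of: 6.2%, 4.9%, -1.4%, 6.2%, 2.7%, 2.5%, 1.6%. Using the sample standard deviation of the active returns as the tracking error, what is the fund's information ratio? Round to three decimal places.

μ = (6.2 + 4.9 − 1.4 + 6.2 + 2.7 + 2.5 + 1.6) / 7 = 3.2429%
Sample σ = √[Σ(r − μ)² / 6] = √[45.3371 / 6] = √7.5562 = 2.7489%
IR = μ / tracking error = 3.2429 / 2.7489 = 1.1797

1.180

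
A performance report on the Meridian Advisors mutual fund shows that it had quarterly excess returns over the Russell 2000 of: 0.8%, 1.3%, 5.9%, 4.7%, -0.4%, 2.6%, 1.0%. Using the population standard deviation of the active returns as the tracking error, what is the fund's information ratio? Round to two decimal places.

Mean return μ = 15.90 / 7 = 2.2714%
Σ(r − μ)² = (0.8 − 2.2714)² + (1.3 − 2.2714)² + … = 31.0343
population σ = √(31.0343 / 7) = √4.4335 = 2.1056%
IR = μ / tracking error = 2.2714 / 2.1056 = 1.0787

1.08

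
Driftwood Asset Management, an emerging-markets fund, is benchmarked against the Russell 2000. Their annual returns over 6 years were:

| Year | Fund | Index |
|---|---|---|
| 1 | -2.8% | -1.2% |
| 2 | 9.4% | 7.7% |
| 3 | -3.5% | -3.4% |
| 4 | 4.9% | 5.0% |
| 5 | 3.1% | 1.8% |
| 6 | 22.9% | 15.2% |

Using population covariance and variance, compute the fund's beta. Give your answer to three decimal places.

r̄p = 5.6667%,  r̄m = 4.1833%
Cov = Σ(rp − r̄p)(rm − r̄m) / 6 = 53.9278
Var(rm) = Σ(rm − r̄m)² / 6 = 37.7614
β = Cov / Var = 53.9278 / 37.7614 = 1.4281

1.428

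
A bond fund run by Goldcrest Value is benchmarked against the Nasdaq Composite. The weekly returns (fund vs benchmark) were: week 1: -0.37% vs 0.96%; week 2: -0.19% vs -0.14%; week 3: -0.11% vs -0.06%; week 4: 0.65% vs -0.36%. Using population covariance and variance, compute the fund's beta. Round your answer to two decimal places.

-0.54

r̄p = -0.0050%,  r̄m = 0.1000%
Cov = Σ(rp − r̄p)(rm − r̄m) / 4 = -0.1385
Var(rm) = Σ(rm − r̄m)² / 4 = 0.2586
β = Cov / Var = -0.1385 / 0.2586 = -0.5356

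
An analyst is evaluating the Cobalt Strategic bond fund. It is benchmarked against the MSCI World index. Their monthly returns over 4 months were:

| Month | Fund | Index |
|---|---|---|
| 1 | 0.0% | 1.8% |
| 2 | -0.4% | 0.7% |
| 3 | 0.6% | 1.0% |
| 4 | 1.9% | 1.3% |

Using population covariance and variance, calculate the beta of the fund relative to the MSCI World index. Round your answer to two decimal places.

0.41

r̄p = 0.5250%,  r̄m = 1.2000%
Cov = Σ(rp − r̄p)(rm − r̄m) / 4 = 0.0675
Var(rm) = Σ(rm − r̄m)² / 4 = 0.1650
β = Cov / Var = 0.0675 / 0.1650 = 0.4091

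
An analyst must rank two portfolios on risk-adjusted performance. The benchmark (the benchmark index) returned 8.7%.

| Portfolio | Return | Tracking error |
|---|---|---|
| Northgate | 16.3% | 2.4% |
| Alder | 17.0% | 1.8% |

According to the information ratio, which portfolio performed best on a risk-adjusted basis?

Northgate: IR = (16.3% − 8.7%) / 2.4% = 3.167
Alder: IR = (17.0% − 8.7%) / 1.8% = 4.611
Highest: Alder (4.611).

Alder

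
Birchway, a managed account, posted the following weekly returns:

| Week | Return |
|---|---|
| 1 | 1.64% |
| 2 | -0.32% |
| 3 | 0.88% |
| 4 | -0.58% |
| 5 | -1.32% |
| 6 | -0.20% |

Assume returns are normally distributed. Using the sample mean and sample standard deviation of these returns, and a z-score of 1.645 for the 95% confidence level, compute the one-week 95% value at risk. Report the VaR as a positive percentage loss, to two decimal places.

Mean return μ = 0.100 / 6 = 0.0167%
Sample σ = √[Σ(r − μ)² / 5] = √[5.6835 / 5] = √1.1367 = 1.0662%
VaR = −(μ − z·σ) = −(0.0167 − 1.645 × 1.0662) = −(-1.7372) = 1.7372%

1.74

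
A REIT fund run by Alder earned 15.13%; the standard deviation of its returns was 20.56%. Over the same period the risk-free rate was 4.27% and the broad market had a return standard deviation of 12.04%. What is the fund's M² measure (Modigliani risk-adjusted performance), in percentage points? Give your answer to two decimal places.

Sharpe = (Rp − Rf) / σp = (15.13% − 4.27%) / 20.56% = 0.5282
M² = Rf + Sharpe × σm = 4.27% + 0.5282 × 12.04% = 10.6295%

10.63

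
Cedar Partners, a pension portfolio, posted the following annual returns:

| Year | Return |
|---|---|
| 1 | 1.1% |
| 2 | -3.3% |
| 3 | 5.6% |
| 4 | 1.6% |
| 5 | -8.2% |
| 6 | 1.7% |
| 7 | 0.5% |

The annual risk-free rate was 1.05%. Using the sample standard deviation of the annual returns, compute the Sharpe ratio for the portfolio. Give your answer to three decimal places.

μ = (1.1 − 3.3 + 5.6 + 1.6 − 8.2 + 1.7 + 0.5) / 7 = -1.00 / 7 = -0.1429%
Σ(r − μ)² = (1.1 − (-0.1429))² + (-3.3 − (-0.1429))² + … = 116.2571
σ = √[116.2571 / 6] = 4.4018%
Sharpe = (μ − rf) / σ = (-0.1429 − 1.05) / 4.4018 = -1.1929 / 4.4018 = -0.2710

-0.271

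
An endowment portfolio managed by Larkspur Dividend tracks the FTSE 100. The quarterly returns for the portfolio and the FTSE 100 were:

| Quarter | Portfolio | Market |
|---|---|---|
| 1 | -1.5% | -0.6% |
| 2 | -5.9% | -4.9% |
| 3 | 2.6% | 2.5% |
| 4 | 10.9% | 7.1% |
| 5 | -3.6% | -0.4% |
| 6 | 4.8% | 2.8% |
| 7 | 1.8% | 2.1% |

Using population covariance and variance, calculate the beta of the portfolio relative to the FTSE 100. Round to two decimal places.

1.46

r̄p = 1.3000%,  r̄m = 1.2286%
Cov = Σ(rp − r̄p)(rm − r̄m) / 7 = 17.3114
Var(rm) = Σ(rm − r̄m)² / 7 = 11.8392
β = Cov / Var = 17.3114 / 11.8392 = 1.4622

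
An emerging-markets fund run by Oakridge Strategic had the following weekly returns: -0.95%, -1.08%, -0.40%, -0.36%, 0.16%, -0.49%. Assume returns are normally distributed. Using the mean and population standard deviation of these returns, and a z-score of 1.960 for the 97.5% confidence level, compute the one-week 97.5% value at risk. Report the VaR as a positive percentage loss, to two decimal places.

1.32

r̄ = (-0.95 − 1.08 − 0.4 − 0.36 + 0.16 − 0.49) / 6 = -3.120 / 6 = -0.5200%
Σ(r − r̄)² = 1.0018; population σ = √(1.0018/6) = 0.4086%
VaR = −(r̄ − z·σ) = −(-0.5200 − 1.960 × 0.4086) = −(-1.3209) = 1.3209%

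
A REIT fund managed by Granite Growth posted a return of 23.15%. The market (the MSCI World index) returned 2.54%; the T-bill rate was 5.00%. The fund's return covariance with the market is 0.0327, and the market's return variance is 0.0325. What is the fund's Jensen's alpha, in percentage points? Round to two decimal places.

β = Cov / Var = 0.0327 / 0.0325 = 1.0062
E[R] = Rf + β(Rm − Rf) = 5.00% + 1.0062 × (2.54% − 5.00%) = 2.5247%
α = Rp − E[R] = 23.15% − 2.5247% = 20.6253

20.63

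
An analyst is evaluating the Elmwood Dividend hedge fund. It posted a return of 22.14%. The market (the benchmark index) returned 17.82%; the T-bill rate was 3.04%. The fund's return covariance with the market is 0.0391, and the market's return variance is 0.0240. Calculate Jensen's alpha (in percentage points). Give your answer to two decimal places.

-4.98

β = Cov / Var = 0.0391 / 0.0240 = 1.6292
E[R] = Rf + β(Rm − Rf) = 3.04% + 1.6292 × (17.82% − 3.04%) = 27.1196%
α = Rp − E[R] = 22.14% − 27.1196% = -4.9796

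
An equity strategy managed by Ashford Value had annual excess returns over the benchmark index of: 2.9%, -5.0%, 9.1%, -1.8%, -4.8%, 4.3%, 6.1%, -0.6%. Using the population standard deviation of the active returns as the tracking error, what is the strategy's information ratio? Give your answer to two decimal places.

Mean return r̄ = 10.20 / 8 = 1.2750%
Σ(r − r̄)² = 185.5550; population σ = √(185.5550/8) = 4.8161%
IR = r̄ / tracking error = 1.2750 / 4.8161 = 0.2647

0.26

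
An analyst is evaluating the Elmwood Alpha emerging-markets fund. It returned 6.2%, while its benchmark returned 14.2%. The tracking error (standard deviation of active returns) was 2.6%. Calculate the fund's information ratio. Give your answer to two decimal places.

-3.08

IR = (Rp − Rb) / TE = (6.2% − 14.2%) / 2.6% = -8.00% / 2.6% = -3.0769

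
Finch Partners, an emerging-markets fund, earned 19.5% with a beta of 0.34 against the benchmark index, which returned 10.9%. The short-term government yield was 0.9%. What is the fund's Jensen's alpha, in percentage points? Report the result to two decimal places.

CAPM expected return = Rf + β(Rm − Rf) = 0.9% + 0.34 × (10.9% − 0.9%) = 0.9 + 0.34 × 10.00 = 4.3000%
Jensen's α = Rp − E[R] = 19.5% − 4.3000% = 15.2000

15.20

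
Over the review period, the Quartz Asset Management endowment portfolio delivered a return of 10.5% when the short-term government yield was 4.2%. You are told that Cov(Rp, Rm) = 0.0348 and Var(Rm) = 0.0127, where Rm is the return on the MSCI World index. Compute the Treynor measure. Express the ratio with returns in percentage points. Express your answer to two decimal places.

β = Cov / Var = 0.0348 / 0.0127 = 2.7402
Treynor = (Rp − Rf) / β = (10.5% − 4.2%) / 2.7402 = 6.30 / 2.7402 = 2.2991

2.30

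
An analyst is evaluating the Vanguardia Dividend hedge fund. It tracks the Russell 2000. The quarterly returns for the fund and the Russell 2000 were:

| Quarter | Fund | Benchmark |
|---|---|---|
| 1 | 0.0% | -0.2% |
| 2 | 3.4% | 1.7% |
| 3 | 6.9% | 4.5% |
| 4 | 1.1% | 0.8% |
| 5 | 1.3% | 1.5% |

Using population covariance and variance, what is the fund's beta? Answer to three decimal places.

1.511

r̄p = 2.5400%,  r̄m = 1.6600%
Cov = Σ(rp − r̄p)(rm − r̄m) / 5 = 3.7156
Var(rm) = Σ(rm − r̄m)² / 5 = 2.4584
β = Cov / Var = 3.7156 / 2.4584 = 1.5114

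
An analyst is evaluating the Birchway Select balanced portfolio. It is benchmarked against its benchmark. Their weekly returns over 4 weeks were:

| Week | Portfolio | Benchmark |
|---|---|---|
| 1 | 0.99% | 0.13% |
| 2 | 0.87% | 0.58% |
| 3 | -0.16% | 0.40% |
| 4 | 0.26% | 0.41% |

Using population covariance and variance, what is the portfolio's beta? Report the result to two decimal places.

r̄p = 0.4900%,  r̄m = 0.3800%
Cov = Σ(rp − r̄p)(rm − r̄m) / 4 = -0.0172
Var(rm) = Σ(rm − r̄m)² / 4 = 0.0260
β = Cov / Var = -0.0172 / 0.0260 = -0.6615

-0.66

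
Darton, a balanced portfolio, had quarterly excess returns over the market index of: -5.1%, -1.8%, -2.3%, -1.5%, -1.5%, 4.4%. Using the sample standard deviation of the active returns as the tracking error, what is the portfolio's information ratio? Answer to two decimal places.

-0.42

r̄ = (-5.1 − 1.8 − 2.3 − 1.5 − 1.5 + 4.4) / 6 = -1.3000%
Σ(r − r̄)² = (-5.1 − (-1.3000))² + (-1.8 − (-1.3000))² + (-2.3 − (-1.3000))² + … = 48.2600
sample σ = √(48.2600 / 5) = √9.6520 = 3.1068%
IR = r̄ / tracking error = -1.3000 / 3.1068 = -0.4184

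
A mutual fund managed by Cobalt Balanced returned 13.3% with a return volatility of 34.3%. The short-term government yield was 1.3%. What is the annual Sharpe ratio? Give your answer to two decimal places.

0.35

Sharpe = (Rp − Rf) / σp = (13.3% − 1.3%) / 34.3% = 12.00% / 34.3% = 0.3499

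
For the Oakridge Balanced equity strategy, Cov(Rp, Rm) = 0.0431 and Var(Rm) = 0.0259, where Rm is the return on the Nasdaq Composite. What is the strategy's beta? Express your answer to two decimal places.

β = Cov(Rp, Rm) / Var(Rm) = 0.0431 / 0.0259 = 1.6641

1.66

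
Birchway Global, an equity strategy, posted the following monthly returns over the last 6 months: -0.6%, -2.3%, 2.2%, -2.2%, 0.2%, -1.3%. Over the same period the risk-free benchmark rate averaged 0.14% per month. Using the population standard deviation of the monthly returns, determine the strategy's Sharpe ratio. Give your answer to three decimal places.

Mean return r̄ = -4.00 / 6 = -0.6667%
Σ(r − r̄)² = (-0.6 − (-0.6667))² + (-2.3 − (-0.6667))² + (2.2 − (-0.6667))² + … = 14.3933
σ = √[14.3933 / 6] = 1.5488%
Sharpe = (r̄ − rf) / σ = (-0.6667 − 0.14) / 1.5488 = -0.8067 / 1.5488 = -0.5209

-0.521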